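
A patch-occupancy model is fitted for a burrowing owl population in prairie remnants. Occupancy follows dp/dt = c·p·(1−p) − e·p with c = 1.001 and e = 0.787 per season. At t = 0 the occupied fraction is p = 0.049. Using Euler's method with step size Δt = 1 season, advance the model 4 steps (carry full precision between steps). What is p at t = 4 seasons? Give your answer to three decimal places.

Update rule: p ← p + [c·p·(1−p) − e·p]·Δt with Δt = 1.
step 1: Δp = +0.00808, p = 0.05708
step 2: Δp = +0.00895, p = 0.06604
step 3: Δp = +0.00977, p = 0.07580
step 4: Δp = +0.01047, p = 0.08627

0.086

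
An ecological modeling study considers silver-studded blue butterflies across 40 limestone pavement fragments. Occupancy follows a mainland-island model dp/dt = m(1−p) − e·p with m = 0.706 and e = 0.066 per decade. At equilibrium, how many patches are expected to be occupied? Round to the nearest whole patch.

37

p* = m/(m+e) = 0.706/0.7720 = 0.9145.
Expected occupied patches = N × p* = 40 × 0.9145 = 36.58 ≈ 37.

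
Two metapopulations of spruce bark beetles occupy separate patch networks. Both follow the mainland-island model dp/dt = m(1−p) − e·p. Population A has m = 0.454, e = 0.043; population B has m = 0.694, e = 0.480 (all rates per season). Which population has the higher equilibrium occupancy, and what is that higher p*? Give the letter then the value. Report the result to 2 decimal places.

A: p*_A = m/(m+e) = 0.454/0.4970 = 0.9135.
B: p*_B = 0.694/1.1740 = 0.5911.
A is higher at 0.9135.

A, 0.91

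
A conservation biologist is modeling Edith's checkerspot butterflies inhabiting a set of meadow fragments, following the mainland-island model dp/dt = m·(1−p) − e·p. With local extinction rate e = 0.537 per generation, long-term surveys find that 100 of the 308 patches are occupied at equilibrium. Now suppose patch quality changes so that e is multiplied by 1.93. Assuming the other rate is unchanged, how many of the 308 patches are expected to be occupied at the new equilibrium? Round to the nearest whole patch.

Observed p* = 100/308 = 0.32468.
Balance m(1−p*) = e·p* gives m = e·p*/(1−p*) = 0.537×0.32468/0.67532 = 0.25818.
New p* = m/(m+e) = 0.25818/(0.25818+1.03641) = 0.19943.
Expected occupied = 308 × 0.19943 = 61.42 ≈ 61.

61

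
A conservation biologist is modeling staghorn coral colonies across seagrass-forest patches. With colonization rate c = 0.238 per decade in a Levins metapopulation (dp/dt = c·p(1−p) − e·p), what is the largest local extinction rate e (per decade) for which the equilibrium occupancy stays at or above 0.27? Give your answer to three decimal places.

1 − e/c ≥ 0.27 ⇒ e ≤ c(1 − 0.27) = 0.238 × 0.7300.
e_max = 0.1737.

0.174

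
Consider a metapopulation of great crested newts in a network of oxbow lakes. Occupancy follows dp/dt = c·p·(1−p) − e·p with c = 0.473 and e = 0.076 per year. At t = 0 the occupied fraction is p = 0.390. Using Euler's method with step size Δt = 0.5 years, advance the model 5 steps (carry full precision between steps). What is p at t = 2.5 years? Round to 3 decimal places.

Update rule: p ← p + [c·p·(1−p) − e·p]·Δt with Δt = 0.5.
p: 0.39000 → 0.43144  (Δp = +0.04144)
p: 0.43144 → 0.47306  (Δp = +0.04162)
p: 0.47306 → 0.51404  (Δp = +0.04098)
p: 0.51404 → 0.55358  (Δp = +0.03954)
p: 0.55358 → 0.59099  (Δp = +0.03741)

0.591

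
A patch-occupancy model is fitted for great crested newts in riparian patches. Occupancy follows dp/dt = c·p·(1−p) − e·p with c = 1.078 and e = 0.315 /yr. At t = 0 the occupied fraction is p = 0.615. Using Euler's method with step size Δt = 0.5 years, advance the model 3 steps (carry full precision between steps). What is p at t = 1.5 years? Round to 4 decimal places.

0.6819

Update rule: p ← p + [c·p·(1−p) − e·p]·Δt with Δt = 0.5.
t = 0.5: p = 0.61500 + (+0.03076) = 0.64576
t = 1: p = 0.64576 + (+0.02159) = 0.66735
t = 1.5: p = 0.66735 + (+0.01455) = 0.68190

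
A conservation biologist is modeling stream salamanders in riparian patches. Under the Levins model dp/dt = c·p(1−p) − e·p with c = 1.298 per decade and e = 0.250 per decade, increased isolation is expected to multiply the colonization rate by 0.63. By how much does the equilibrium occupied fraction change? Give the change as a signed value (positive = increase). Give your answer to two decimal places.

Before: p* = 1 − 0.250/1.298 = 0.8074.
After the change, c = 0.81774, e = 0.25, so p* = 1 − 0.25/0.81774 = 0.6943.
Δp* = 0.6943 − 0.8074 = -0.1131.

-0.11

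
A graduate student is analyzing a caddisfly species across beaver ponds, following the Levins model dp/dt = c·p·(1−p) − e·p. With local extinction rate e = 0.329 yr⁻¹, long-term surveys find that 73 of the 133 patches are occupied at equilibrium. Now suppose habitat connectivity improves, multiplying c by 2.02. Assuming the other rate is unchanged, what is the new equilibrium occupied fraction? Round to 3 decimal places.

Observed p* = 73/133 = 0.54887.
Balance c(1−p*) = e gives c = e/(1 − 0.54887) = 0.329/0.45113 = 0.72928.
New p* = 1 − e/c = 1 − 0.32900/1.47315 = 0.77667.

0.777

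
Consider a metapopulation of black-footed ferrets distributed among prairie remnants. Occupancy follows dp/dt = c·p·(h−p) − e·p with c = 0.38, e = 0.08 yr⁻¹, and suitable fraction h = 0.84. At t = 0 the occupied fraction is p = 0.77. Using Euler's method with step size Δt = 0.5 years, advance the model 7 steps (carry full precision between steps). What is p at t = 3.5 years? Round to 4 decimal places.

Update rule: p ← p + [c·p·(h−p) − e·p]·Δt with Δt = 0.5.
t = 0.5: p = 0.77000 + (-0.02056) = 0.74944
t = 1: p = 0.74944 + (-0.01708) = 0.73236
t = 1.5: p = 0.73236 + (-0.01432) = 0.71804
t = 2: p = 0.71804 + (-0.01208) = 0.70596
t = 2.5: p = 0.70596 + (-0.01026) = 0.69570
t = 3: p = 0.69570 + (-0.00875) = 0.68695
t = 3.5: p = 0.68695 + (-0.00750) = 0.67944

0.6794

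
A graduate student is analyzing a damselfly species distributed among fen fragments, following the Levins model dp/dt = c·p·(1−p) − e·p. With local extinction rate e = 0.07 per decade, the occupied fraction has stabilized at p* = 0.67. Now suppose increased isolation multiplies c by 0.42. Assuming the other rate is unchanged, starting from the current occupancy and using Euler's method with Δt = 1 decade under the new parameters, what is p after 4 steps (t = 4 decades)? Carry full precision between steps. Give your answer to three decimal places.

0.576

Balance c(1−p*) = e gives c = e/(1 − 0.67000) = 0.07/0.33000 = 0.21212.
Starting from p₀ = 0.67000; update p ← p + (dp/dt)·Δt with the new parameters.
p: 0.67000 → 0.64280  (Δp = -0.02720)
p: 0.64280 → 0.61826  (Δp = -0.02454)
p: 0.61826 → 0.59601  (Δp = -0.02225)
p: 0.59601 → 0.57574  (Δp = -0.02027)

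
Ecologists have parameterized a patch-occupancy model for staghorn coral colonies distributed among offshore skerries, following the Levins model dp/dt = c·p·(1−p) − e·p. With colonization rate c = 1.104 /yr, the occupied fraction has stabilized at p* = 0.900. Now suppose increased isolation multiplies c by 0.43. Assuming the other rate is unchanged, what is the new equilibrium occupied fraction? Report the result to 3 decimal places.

0.767

Balance c(1−p*) = e gives e = 1.104×(1 − 0.90000) = 0.11040.
New p* = 1 − e/c = 1 − 0.11040/0.47472 = 0.76744.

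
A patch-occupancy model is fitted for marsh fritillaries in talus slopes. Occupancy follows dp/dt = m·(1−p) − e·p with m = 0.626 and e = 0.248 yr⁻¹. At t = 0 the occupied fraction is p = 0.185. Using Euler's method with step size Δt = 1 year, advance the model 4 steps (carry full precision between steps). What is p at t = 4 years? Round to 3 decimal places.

Update rule: p ← p + [m·(1−p) − e·p]·Δt with Δt = 1.
  1  |  dp/dt·Δt = +0.464310  |  p_1 = 0.649310
  2  |  dp/dt·Δt = +0.058503  |  p_2 = 0.707813
  3  |  dp/dt·Δt = +0.007371  |  p_3 = 0.715184
  4  |  dp/dt·Δt = +0.000929  |  p_4 = 0.716113

0.716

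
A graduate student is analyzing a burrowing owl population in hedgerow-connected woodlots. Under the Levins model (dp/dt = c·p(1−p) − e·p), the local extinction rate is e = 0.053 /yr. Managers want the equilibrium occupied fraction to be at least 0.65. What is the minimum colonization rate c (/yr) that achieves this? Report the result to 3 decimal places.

p* = 1 − e/c ≥ 0.65 requires e/c ≤ 0.3500, i.e. c ≥ e/0.3500.
c_min = 0.053/0.3500 = 0.1514.

0.151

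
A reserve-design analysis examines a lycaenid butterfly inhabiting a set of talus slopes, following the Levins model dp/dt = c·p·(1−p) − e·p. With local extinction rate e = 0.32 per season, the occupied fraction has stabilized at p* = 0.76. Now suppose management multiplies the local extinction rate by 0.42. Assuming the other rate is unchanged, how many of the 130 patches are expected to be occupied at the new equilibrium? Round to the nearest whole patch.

117

Balance c(1−p*) = e gives c = e/(1 − 0.76000) = 0.32/0.24000 = 1.33333.
New p* = 1 − e/c = 1 − 0.13440/1.33333 = 0.89920.
Expected occupied = 130 × 0.89920 = 116.90 ≈ 117.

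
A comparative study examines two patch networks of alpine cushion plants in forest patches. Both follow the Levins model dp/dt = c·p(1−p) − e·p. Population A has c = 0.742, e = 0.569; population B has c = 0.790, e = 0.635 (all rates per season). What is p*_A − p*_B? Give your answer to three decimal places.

A: p*_A = 1 − 0.569/0.742 = 0.2332.
B: p*_B = 1 − 0.635/0.790 = 0.1962.
p*_A − p*_B = 0.2332 − 0.1962 = 0.0370.

0.037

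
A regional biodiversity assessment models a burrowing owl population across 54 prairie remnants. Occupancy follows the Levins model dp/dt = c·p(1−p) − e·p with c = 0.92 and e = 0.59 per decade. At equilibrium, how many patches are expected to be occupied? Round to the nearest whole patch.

19

p* = 1 − e/c = 1 − 0.59/0.92 = 0.3587.
Expected occupied patches = N × p* = 54 × 0.3587 = 19.37 ≈ 19.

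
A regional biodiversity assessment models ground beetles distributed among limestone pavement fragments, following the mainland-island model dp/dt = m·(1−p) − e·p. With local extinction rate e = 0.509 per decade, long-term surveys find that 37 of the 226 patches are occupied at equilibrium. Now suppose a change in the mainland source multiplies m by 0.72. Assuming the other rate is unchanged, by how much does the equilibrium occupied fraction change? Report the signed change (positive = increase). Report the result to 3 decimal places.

-0.040

Observed p* = 37/226 = 0.16372.
Balance m(1−p*) = e·p* gives m = e·p*/(1−p*) = 0.509×0.16372/0.83628 = 0.09965.
New p* = m/(m+e) = 0.07175/(0.07175+0.50900) = 0.12355.
Δp* = 0.12355 − 0.16372 = -0.04017.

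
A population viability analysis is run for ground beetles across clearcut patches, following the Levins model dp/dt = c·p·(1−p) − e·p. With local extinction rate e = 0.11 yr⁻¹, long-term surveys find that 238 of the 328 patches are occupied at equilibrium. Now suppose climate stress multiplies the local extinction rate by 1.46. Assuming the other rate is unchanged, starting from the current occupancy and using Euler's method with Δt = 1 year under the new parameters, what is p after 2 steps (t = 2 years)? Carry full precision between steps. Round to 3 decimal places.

Observed p* = 238/328 = 0.72561.
Balance c(1−p*) = e gives c = e/(1 − 0.72561) = 0.11/0.27439 = 0.40089.
Starting from p₀ = 0.72561; update p ← p + (dp/dt)·Δt with the new parameters.
p: 0.72561 → 0.68889  (Δp = -0.03672)
p: 0.68889 → 0.66418  (Δp = -0.02472)

0.664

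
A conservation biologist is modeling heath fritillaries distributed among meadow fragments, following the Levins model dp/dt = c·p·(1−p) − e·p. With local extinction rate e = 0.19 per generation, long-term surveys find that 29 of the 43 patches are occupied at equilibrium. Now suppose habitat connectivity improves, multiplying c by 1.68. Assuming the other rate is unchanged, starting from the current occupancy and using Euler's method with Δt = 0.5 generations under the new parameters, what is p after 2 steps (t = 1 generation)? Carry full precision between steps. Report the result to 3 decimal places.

0.749

Observed p* = 29/43 = 0.67442.
Balance c(1−p*) = e gives c = e/(1 − 0.67442) = 0.19/0.32558 = 0.58357.
Starting from p₀ = 0.67442; update p ← p + (dp/dt)·Δt with the new parameters.
p: 0.67442 → 0.71799  (Δp = +0.04357)
p: 0.71799 → 0.74903  (Δp = +0.03105)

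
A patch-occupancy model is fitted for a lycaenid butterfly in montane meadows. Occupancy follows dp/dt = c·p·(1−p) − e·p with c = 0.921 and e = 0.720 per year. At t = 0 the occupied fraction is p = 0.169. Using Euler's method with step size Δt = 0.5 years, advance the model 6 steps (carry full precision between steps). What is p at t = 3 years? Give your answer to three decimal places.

Update rule: p ← p + [c·p·(1−p) − e·p]·Δt with Δt = 0.5.
t = 0.5: p = 0.16900 + (+0.00383) = 0.17283
t = 1: p = 0.17283 + (+0.00361) = 0.17645
t = 1.5: p = 0.17645 + (+0.00340) = 0.17984
t = 2: p = 0.17984 + (+0.00318) = 0.18302
t = 2.5: p = 0.18302 + (+0.00297) = 0.18599
t = 3: p = 0.18599 + (+0.00276) = 0.18875

0.189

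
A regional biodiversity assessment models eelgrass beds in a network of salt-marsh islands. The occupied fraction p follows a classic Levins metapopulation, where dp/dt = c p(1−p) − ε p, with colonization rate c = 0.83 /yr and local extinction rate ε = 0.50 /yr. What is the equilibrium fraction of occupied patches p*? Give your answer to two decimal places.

0.40

At equilibrium, colonization balances extinction: c·p*·(1−p*) = ε·p*.
So p* = 1 − ε/c = 1 − 0.50/0.83 = 1 − 0.6024 = 0.3976.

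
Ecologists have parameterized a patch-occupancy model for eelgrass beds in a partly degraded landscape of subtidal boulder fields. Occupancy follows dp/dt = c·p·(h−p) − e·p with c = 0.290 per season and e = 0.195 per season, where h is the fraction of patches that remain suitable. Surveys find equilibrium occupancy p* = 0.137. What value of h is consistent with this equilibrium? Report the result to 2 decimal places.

0.81

At equilibrium c(h−p*) = e, so h = p* + e/c.
h = 0.137 + 0.195/0.290 = 0.137 + 0.6724 = 0.8094.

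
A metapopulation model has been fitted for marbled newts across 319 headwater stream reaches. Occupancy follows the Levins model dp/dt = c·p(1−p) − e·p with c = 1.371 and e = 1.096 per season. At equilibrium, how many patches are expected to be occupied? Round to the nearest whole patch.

p* = 1 − e/c = 1 − 1.096/1.371 = 0.2006.
Expected occupied patches = N × p* = 319 × 0.2006 = 63.99 ≈ 64.

64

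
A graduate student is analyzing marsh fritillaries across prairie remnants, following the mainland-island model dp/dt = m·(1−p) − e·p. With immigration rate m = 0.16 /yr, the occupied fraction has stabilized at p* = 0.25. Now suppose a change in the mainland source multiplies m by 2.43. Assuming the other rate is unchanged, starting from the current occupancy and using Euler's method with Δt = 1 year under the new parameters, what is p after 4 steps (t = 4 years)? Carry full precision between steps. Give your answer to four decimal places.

0.4475

Balance m(1−p*) = e·p* gives e = m(1−p*)/p* = 0.16×0.75000/0.25000 = 0.48000.
Starting from p₀ = 0.25000; update p ← p + (dp/dt)·Δt with the new parameters.
t = 1: p = 0.25000 + (+0.17160) = 0.42160
t = 2: p = 0.42160 + (+0.02251) = 0.44411
t = 3: p = 0.44411 + (+0.00295) = 0.44707
t = 4: p = 0.44707 + (+0.00039) = 0.44746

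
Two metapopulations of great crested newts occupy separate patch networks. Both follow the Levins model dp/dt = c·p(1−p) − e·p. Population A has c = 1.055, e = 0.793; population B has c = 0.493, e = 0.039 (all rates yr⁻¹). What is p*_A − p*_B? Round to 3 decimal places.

A: p*_A = 1 − 0.793/1.055 = 0.2483.
B: p*_B = 1 − 0.039/0.493 = 0.9209.
p*_A − p*_B = 0.2483 − 0.9209 = -0.6726.

-0.673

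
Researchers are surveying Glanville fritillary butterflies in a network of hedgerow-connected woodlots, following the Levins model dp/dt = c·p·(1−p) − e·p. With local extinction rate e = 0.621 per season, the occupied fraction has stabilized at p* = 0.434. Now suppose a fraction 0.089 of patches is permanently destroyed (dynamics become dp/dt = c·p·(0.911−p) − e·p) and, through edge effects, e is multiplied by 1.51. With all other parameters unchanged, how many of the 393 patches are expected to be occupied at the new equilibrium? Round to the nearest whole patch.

Balance c(1−p*) = e gives c = e/(1 − 0.43400) = 0.621/0.56600 = 1.09717.
New p* = 0.911 − e/c = 0.911 − 0.93771/1.09717 = 0.05634.
Expected occupied = 393 × 0.05634 = 22.14 ≈ 22.

22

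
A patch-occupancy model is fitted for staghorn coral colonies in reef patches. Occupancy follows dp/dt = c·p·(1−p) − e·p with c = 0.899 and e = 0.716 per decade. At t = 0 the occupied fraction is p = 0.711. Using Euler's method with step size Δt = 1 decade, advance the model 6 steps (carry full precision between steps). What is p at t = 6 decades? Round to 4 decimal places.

0.2405

Update rule: p ← p + [c·p·(1−p) − e·p]·Δt with Δt = 1.
p: 0.71100 → 0.38665  (Δp = -0.32435)
p: 0.38665 → 0.32301  (Δp = -0.06364)
p: 0.32301 → 0.28832  (Δp = -0.03469)
p: 0.28832 → 0.26635  (Δp = -0.02197)
p: 0.26635 → 0.25132  (Δp = -0.01504)
p: 0.25132 → 0.24053  (Δp = -0.01079)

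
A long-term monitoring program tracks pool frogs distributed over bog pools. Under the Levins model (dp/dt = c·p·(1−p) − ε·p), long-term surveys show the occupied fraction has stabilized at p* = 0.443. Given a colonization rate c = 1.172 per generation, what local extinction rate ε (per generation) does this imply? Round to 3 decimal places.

0.653

At equilibrium c(1−p*) = ε.
ε = 1.172 × (1 − 0.443) = 1.172 × 0.5570 = 0.6528.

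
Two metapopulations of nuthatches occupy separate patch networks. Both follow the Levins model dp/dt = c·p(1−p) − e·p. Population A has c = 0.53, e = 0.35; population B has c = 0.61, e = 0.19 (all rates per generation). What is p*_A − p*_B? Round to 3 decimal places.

-0.349

A: p*_A = 1 − 0.35/0.53 = 0.3396.
B: p*_B = 1 − 0.19/0.61 = 0.6885.
p*_A − p*_B = 0.3396 − 0.6885 = -0.3489.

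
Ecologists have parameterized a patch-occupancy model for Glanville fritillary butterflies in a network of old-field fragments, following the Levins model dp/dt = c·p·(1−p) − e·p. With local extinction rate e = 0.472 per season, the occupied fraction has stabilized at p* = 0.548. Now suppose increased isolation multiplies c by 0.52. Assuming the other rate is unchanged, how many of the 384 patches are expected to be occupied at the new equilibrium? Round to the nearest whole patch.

Balance c(1−p*) = e gives c = e/(1 − 0.54800) = 0.472/0.45200 = 1.04425.
New p* = 1 − e/c = 1 − 0.47200/0.54301 = 0.13077.
Expected occupied = 384 × 0.13077 = 50.22 ≈ 50.

50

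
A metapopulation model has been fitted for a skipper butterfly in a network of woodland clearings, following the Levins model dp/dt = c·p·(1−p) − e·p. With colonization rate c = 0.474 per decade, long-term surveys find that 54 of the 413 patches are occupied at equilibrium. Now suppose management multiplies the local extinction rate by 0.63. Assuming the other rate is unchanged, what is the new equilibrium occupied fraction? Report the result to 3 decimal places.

Observed p* = 54/413 = 0.13075.
Balance c(1−p*) = e gives e = 0.474×(1 − 0.13075) = 0.41202.
New p* = 1 − e/c = 1 − 0.25957/0.47400 = 0.45238.

0.452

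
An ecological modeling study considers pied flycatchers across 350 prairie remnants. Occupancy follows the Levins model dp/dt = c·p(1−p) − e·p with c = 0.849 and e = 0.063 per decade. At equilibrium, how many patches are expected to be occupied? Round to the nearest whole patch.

324

p* = 1 − e/c = 1 − 0.063/0.849 = 0.9258.
Expected occupied patches = N × p* = 350 × 0.9258 = 324.03 ≈ 324.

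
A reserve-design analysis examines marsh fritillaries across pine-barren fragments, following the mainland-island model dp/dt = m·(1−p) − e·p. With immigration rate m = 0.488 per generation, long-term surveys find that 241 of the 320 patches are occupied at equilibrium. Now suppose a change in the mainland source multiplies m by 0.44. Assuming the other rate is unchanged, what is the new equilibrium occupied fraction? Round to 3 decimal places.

0.573

Observed p* = 241/320 = 0.75313.
Balance m(1−p*) = e·p* gives e = m(1−p*)/p* = 0.488×0.24687/0.75313 = 0.15996.
New p* = m/(m+e) = 0.21472/(0.21472+0.15996) = 0.57308.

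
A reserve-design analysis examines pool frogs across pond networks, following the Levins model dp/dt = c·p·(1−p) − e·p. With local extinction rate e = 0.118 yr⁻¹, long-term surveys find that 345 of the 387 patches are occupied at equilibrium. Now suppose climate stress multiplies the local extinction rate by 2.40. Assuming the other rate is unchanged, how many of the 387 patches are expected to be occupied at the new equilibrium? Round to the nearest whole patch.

Observed p* = 345/387 = 0.89147.
Balance c(1−p*) = e gives c = e/(1 − 0.89147) = 0.118/0.10853 = 1.08726.
New p* = 1 − e/c = 1 − 0.28320/1.08726 = 0.73953.
Expected occupied = 387 × 0.73953 = 286.20 ≈ 286.

286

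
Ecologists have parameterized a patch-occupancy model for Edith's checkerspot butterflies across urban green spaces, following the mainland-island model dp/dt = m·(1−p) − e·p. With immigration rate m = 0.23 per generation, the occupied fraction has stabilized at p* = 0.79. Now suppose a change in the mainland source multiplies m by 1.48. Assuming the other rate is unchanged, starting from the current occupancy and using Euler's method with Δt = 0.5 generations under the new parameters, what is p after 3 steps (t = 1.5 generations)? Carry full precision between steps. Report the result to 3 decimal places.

Balance m(1−p*) = e·p* gives e = m(1−p*)/p* = 0.23×0.21000/0.79000 = 0.06114.
Starting from p₀ = 0.79000; update p ← p + (dp/dt)·Δt with the new parameters.
t = 0.5: p = 0.79000 + (+0.01159) = 0.80159
t = 1: p = 0.80159 + (+0.00926) = 0.81086
t = 1.5: p = 0.81086 + (+0.00740) = 0.81826

0.818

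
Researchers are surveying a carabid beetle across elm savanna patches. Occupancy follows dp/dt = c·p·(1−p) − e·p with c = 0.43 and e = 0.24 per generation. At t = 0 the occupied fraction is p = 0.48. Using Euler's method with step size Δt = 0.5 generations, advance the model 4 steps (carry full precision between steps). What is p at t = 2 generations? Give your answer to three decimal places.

0.467

Update rule: p ← p + [c·p·(1−p) − e·p]·Δt with Δt = 0.5.
  1  |  dp/dt·Δt = -0.003936  |  p_1 = 0.476064
  2  |  dp/dt·Δt = -0.003501  |  p_2 = 0.472563
  3  |  dp/dt·Δt = -0.003119  |  p_3 = 0.469444
  4  |  dp/dt·Δt = -0.002784  |  p_4 = 0.466660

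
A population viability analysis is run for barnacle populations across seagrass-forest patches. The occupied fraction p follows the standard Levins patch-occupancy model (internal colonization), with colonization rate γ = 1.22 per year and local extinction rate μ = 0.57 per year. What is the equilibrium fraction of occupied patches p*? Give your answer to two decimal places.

0.53

Setting dp/dt = 0 and dividing through by p* gives γ·(1−p*) = μ.
So p* = 1 − μ/γ = 1 − 0.57/1.22 = 1 − 0.4672 = 0.5328.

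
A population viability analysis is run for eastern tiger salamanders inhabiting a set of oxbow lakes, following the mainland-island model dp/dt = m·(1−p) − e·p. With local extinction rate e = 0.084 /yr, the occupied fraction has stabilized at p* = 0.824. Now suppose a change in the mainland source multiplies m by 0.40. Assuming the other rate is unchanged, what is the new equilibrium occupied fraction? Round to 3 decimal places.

Balance m(1−p*) = e·p* gives m = e·p*/(1−p*) = 0.084×0.82400/0.17600 = 0.39327.
New p* = m/(m+e) = 0.15731/(0.15731+0.08400) = 0.65190.

0.652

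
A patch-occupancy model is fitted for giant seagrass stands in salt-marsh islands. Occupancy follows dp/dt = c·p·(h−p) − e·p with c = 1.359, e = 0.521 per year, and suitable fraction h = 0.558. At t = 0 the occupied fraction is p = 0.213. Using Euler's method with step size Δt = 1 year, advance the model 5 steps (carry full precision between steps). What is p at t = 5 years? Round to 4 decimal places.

Update rule: p ← p + [c·p·(h−p) − e·p]·Δt with Δt = 1.
p: 0.21300 → 0.20189  (Δp = -0.01111)
p: 0.20189 → 0.19441  (Δp = -0.00748)
p: 0.19441 → 0.18919  (Δp = -0.00523)
p: 0.18919 → 0.18544  (Δp = -0.00374)
p: 0.18544 → 0.18272  (Δp = -0.00273)

0.1827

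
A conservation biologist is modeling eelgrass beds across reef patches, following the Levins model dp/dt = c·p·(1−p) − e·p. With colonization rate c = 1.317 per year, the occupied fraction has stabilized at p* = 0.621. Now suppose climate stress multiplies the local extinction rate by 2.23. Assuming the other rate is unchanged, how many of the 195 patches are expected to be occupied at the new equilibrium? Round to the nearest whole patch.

Balance c(1−p*) = e gives e = 1.317×(1 − 0.62100) = 0.49914.
New p* = 1 − e/c = 1 − 1.11308/1.31700 = 0.15484.
Expected occupied = 195 × 0.15484 = 30.19 ≈ 30.

30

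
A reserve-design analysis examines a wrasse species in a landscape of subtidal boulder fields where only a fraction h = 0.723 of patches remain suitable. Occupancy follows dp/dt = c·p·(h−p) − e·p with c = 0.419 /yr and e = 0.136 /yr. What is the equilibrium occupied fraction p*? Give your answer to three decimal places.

Setting dp/dt = 0 and dividing by p* gives c·(h−p*) = e.
So p* = h − e/c = 0.723 − 0.136/0.419 = 0.723 − 0.3246 = 0.3984.

0.398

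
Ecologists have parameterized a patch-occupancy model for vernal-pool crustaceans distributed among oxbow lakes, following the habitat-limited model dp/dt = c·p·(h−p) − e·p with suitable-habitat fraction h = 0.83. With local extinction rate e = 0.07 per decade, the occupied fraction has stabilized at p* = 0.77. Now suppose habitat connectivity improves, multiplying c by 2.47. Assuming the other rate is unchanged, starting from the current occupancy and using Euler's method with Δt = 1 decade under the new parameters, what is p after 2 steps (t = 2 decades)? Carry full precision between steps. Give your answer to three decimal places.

Balance c(h−p*) = e gives c = e/(0.83 − 0.77000) = 0.07/0.06000 = 1.16667.
Starting from p₀ = 0.77000; update p ← p + (dp/dt)·Δt with the new parameters.
step 1: Δp = +0.07923, p = 0.84923
step 2: Δp = -0.10651, p = 0.74272

0.743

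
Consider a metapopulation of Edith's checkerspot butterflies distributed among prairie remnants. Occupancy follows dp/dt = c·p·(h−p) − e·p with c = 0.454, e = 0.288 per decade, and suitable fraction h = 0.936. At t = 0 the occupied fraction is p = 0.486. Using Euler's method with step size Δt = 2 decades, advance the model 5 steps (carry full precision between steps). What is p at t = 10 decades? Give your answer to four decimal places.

0.3225

Update rule: p ← p + [c·p·(h−p) − e·p]·Δt with Δt = 2.
p: 0.48600 → 0.40464  (Δp = -0.08136)
p: 0.40464 → 0.36680  (Δp = -0.03785)
p: 0.36680 → 0.34510  (Δp = -0.02170)
p: 0.34510 → 0.33148  (Δp = -0.01362)
p: 0.33148 → 0.32250  (Δp = -0.00898)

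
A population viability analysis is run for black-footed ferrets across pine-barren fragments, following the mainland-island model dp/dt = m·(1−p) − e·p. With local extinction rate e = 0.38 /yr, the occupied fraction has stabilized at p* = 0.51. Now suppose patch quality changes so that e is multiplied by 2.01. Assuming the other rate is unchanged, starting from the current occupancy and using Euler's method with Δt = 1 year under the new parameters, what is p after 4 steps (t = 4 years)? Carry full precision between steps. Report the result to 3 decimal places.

0.341

Balance m(1−p*) = e·p* gives m = e·p*/(1−p*) = 0.38×0.51000/0.49000 = 0.39551.
Starting from p₀ = 0.51000; update p ← p + (dp/dt)·Δt with the new parameters.
p: 0.51000 → 0.31426  (Δp = -0.19574)
p: 0.31426 → 0.34545  (Δp = +0.03118)
p: 0.34545 → 0.34048  (Δp = -0.00497)
p: 0.34048 → 0.34127  (Δp = +0.00079)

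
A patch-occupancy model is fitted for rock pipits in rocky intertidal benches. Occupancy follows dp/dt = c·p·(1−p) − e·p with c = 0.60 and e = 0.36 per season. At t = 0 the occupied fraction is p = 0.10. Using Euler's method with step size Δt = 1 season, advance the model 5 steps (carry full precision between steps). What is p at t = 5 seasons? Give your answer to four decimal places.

Update rule: p ← p + [c·p·(1−p) − e·p]·Δt with Δt = 1.
t = 1: p = 0.10000 + (+0.01800) = 0.11800
t = 2: p = 0.11800 + (+0.01997) = 0.13797
t = 3: p = 0.13797 + (+0.02169) = 0.15966
t = 4: p = 0.15966 + (+0.02302) = 0.18268
t = 5: p = 0.18268 + (+0.02382) = 0.20650

0.2065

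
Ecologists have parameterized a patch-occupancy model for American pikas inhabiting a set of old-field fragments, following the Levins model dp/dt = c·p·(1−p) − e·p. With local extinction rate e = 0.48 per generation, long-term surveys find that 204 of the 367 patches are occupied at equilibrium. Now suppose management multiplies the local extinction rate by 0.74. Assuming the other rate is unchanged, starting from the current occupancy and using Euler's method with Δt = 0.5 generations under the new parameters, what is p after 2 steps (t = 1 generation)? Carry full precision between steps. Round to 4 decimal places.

Observed p* = 204/367 = 0.55586.
Balance c(1−p*) = e gives c = e/(1 − 0.55586) = 0.48/0.44414 = 1.08074.
Starting from p₀ = 0.55586; update p ← p + (dp/dt)·Δt with the new parameters.
  1  |  dp/dt·Δt = +0.034686  |  p_1 = 0.590544
  2  |  dp/dt·Δt = +0.025781  |  p_2 = 0.616325

0.6163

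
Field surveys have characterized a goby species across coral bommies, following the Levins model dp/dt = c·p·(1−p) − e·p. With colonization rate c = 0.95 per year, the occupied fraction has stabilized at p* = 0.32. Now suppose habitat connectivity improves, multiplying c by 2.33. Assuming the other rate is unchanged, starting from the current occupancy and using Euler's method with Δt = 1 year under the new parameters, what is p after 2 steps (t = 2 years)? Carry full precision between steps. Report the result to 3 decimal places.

Balance c(1−p*) = e gives e = 0.95×(1 − 0.32000) = 0.64600.
Starting from p₀ = 0.32000; update p ← p + (dp/dt)·Δt with the new parameters.
  1  |  dp/dt·Δt = +0.274938  |  p_1 = 0.594938
  2  |  dp/dt·Δt = +0.149095  |  p_2 = 0.744032

0.744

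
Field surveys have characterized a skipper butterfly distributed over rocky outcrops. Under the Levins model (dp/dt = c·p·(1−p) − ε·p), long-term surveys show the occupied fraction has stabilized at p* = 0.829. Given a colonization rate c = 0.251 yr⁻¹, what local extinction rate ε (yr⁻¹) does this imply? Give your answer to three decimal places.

At equilibrium c(1−p*) = ε.
ε = 0.251 × (1 − 0.829) = 0.251 × 0.1710 = 0.0429.

0.043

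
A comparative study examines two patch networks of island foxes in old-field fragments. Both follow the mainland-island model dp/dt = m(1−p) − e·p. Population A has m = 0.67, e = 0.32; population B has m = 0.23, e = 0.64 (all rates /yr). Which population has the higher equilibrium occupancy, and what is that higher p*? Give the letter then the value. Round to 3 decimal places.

A, 0.677

A: p*_A = m/(m+e) = 0.67/0.9900 = 0.6768.
B: p*_B = 0.23/0.8700 = 0.2644.
A is higher at 0.6768.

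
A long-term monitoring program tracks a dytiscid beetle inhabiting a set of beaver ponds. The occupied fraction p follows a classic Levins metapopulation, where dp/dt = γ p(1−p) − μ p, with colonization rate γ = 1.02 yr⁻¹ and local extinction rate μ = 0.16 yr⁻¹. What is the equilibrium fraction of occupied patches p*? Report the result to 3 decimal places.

0.843

Setting dp/dt = 0 and dividing through by p* gives γ·(1−p*) = μ.
So p* = 1 − μ/γ = 1 − 0.16/1.02 = 1 − 0.1569 = 0.8431.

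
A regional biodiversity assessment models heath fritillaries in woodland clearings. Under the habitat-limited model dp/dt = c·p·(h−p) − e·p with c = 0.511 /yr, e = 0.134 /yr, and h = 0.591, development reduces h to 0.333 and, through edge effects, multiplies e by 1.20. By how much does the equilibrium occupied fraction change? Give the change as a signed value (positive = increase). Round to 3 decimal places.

-0.310

Before: p* = h − e/c = 0.591 − 0.134/0.511 = 0.591 − 0.2622 = 0.3288.
After: c = 0.511, e = 0.1608, h = 0.333; p* = 0.333 − 0.1608/0.511 = 0.0183.
Δp* = 0.0183 − 0.3288 = -0.3104.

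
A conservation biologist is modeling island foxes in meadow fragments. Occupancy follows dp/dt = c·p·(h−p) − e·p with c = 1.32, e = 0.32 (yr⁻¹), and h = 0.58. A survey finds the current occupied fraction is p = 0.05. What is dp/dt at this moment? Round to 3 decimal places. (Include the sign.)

0.019

Colonization term: c·p·(h−p) = 1.32×0.05×0.5300 = 0.03498.
Extinction term: e·p = 0.01600.
dp/dt = 0.03498 − 0.01600 = 0.01898.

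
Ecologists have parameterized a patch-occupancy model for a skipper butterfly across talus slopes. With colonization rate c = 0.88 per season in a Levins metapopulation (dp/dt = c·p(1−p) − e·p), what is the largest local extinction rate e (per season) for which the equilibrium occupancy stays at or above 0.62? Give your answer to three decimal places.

0.334

1 − e/c ≥ 0.62 ⇒ e ≤ c(1 − 0.62) = 0.88 × 0.3800.
e_max = 0.3344.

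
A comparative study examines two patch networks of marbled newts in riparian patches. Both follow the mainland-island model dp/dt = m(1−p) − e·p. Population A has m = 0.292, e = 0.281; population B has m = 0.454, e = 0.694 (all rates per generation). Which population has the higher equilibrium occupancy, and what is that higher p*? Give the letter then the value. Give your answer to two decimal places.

A, 0.51

A: p*_A = m/(m+e) = 0.292/0.5730 = 0.5096.
B: p*_B = 0.454/1.1480 = 0.3955.
A is higher at 0.5096.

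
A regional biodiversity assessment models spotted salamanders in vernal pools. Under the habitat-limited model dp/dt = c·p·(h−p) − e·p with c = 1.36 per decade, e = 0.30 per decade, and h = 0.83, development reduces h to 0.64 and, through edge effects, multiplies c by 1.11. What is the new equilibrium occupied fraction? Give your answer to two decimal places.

0.44

Before: p* = h − e/c = 0.83 − 0.30/1.36 = 0.83 − 0.2206 = 0.6094.
After: c = 1.5096, e = 0.3, h = 0.64; p* = 0.64 − 0.3/1.5096 = 0.4413.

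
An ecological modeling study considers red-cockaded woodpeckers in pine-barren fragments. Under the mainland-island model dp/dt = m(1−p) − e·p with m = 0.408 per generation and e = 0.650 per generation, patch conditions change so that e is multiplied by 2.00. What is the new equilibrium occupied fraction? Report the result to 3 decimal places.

0.239

Before: p* = 0.408/(0.408+0.650) = 0.3856.
After: m = 0.408, e = 1.3; p* = 0.408/1.7080 = 0.2389.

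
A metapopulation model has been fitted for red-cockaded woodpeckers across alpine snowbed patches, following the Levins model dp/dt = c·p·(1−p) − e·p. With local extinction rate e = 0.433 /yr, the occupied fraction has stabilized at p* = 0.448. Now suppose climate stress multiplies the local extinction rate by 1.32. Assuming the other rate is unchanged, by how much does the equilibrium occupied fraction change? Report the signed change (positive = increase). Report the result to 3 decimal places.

Balance c(1−p*) = e gives c = e/(1 − 0.44800) = 0.433/0.55200 = 0.78442.
New p* = 1 − e/c = 1 − 0.57156/0.78442 = 0.27136.
Δp* = 0.27136 − 0.44800 = -0.17664.

-0.177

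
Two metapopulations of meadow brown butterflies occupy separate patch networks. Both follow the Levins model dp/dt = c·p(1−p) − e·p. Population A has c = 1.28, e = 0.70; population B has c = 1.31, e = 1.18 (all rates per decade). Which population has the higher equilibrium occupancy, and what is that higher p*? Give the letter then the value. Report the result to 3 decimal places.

A, 0.453

A: p*_A = 1 − 0.70/1.28 = 0.4531.
B: p*_B = 1 − 1.18/1.31 = 0.0992.
A is higher at 0.4531.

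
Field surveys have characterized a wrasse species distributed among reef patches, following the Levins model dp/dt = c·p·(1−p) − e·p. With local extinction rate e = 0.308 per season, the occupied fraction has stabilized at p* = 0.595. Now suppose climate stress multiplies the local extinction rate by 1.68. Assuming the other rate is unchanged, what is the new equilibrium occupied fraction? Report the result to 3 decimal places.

0.320

Balance c(1−p*) = e gives c = e/(1 − 0.59500) = 0.308/0.40500 = 0.76049.
New p* = 1 − e/c = 1 − 0.51744/0.76049 = 0.31960.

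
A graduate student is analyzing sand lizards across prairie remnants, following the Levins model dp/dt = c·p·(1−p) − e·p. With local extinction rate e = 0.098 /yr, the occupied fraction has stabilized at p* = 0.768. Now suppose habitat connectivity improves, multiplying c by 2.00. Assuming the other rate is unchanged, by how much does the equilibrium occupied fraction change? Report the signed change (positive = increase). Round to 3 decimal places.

Balance c(1−p*) = e gives c = e/(1 − 0.76800) = 0.098/0.23200 = 0.42241.
New p* = 1 − e/c = 1 − 0.09800/0.84482 = 0.88400.
Δp* = 0.88400 − 0.76800 = +0.11600.

0.116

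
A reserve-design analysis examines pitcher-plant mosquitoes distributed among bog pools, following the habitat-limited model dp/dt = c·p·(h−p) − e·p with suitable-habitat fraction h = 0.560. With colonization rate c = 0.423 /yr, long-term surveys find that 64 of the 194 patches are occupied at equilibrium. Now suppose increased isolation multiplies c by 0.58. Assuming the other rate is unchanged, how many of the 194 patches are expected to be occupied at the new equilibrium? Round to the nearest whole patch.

32

Observed p* = 64/194 = 0.32990.
Balance c(h−p*) = e gives e = 0.423×(0.56 − 0.32990) = 0.09733.
New p* = 0.56 − e/c = 0.56 − 0.09733/0.24534 = 0.16329.
Expected occupied = 194 × 0.16329 = 31.68 ≈ 32.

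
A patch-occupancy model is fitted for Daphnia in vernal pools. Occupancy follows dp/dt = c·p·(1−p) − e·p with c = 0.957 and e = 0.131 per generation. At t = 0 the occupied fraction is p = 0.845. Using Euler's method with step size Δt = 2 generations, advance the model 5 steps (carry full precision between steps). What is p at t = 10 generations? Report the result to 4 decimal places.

Update rule: p ← p + [c·p·(1−p) − e·p]·Δt with Δt = 2.
t = 2: p = 0.84500 + (+0.02930) = 0.87430
t = 4: p = 0.87430 + (-0.01871) = 0.85558
t = 6: p = 0.85558 + (+0.01233) = 0.86792
t = 8: p = 0.86792 + (-0.00798) = 0.85994
t = 10: p = 0.85994 + (+0.00522) = 0.86516

0.8652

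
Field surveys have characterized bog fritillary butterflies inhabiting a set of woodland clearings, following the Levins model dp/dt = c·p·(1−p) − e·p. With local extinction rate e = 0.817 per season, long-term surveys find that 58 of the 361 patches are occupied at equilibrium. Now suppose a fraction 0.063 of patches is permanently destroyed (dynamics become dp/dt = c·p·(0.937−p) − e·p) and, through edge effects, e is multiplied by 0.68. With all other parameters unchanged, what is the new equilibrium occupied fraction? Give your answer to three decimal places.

0.366

Observed p* = 58/361 = 0.16066.
Balance c(1−p*) = e gives c = e/(1 − 0.16066) = 0.817/0.83934 = 0.97338.
New p* = 0.937 − e/c = 0.937 − 0.55556/0.97338 = 0.36625.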